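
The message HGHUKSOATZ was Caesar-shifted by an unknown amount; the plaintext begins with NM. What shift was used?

From the crib: H(7)−N(13)=-6≡20, so the shift is 20.

20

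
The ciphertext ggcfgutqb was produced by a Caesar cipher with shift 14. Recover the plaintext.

ssorsgfcn

g(6): 6−14=-8≡18 → s
g(6): 6−14=-8≡18 → s
c(2): 2−14=-12≡14 → o
f(5): 5−14=-9≡17 → r
g(6): 6−14=-8≡18 → s
u(20): 20−14=6 → g
t(19): 19−14=5 → f
q(16): 16−14=2 → c
b(1): 1−14=-13≡13 → n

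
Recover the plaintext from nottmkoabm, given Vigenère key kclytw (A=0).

Repeat the key across the ciphertext: kclytwkcly
n(13)−k(10): 3 → d
o(14)−c(2): 12 → m
t(19)−l(11): 8 → i
t(19)−y(24): -5≡21 → v
m(12)−t(19): -7≡19 → t
k(10)−w(22): -12≡14 → o
o(14)−k(10): 4 → e
a(0)−c(2): -2≡24 → y
b(1)−l(11): -10≡16 → q
m(12)−y(24): -12≡14 → o

dmivtoeyqo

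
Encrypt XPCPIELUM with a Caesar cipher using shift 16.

X(23): 23+16=39≡13 → N
P(15): 15+16=31≡5 → F
C(2): 2+16=18 → S
P(15): 15+16=31≡5 → F
I(8): 8+16=24 → Y
E(4): 4+16=20 → U
L(11): 11+16=27≡1 → B
U(20): 20+16=36≡10 → K
M(12): 12+16=28≡2 → C

NFSFYUBKC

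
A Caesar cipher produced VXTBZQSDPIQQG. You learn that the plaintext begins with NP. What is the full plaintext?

NPLTRIKVHAIIY

From the crib: V(21)−N(13)=8, so the shift is 8.
Subtract 8 from each ciphertext letter:
V(21): 21−8=13 → N
X(23): 23−8=15 → P
T(19): 19−8=11 → L
B(1): 1−8=-7≡19 → T
Z(25): 25−8=17 → R
Q(16): 16−8=8 → I
S(18): 18−8=10 → K
D(3): 3−8=-5≡21 → V
P(15): 15−8=7 → H
I(8): 8−8=0 → A
Q(16): 16−8=8 → I
Q(16): 16−8=8 → I
G(6): 6−8=-2≡24 → Y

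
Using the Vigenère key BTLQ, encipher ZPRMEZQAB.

AICCFSBQC

Repeat the key across the message: BTLQBTLQB
Z(25)+B(1): 26≡0 → A
P(15)+T(19): 34≡8 → I
R(17)+L(11): 28≡2 → C
M(12)+Q(16): 28≡2 → C
E(4)+B(1): 5 → F
Z(25)+T(19): 44≡18 → S
Q(16)+L(11): 27≡1 → B
A(0)+Q(16): 16 → Q
B(1)+B(1): 2 → C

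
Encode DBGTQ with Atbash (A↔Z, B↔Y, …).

D(3) → W(22)
B(1) → Y(24)
G(6) → T(19)
T(19) → G(6)
Q(16) → J(9)

WYTGJ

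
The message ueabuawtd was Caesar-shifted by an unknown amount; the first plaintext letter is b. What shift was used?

19

From the crib: u(20)−b(1)=19, so the shift is 19.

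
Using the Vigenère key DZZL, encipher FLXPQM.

IKWATL

Repeat the key across the message: DZZLDZ
F(5)+D(3): 8 → I
L(11)+Z(25): 36≡10 → K
X(23)+Z(25): 48≡22 → W
P(15)+L(11): 26≡0 → A
Q(16)+D(3): 19 → T
M(12)+Z(25): 37≡11 → L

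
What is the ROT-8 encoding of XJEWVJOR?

X(23): 23+8=31≡5 → F
J(9): 9+8=17 → R
E(4): 4+8=12 → M
W(22): 22+8=30≡4 → E
V(21): 21+8=29≡3 → D
J(9): 9+8=17 → R
O(14): 14+8=22 → W
R(17): 17+8=25 → Z

FRMEDRWZ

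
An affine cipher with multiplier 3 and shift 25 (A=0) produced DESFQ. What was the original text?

The inverse of 3 mod 26 is 9, since 3·9=27≡1. Apply D(y)=9·(y−25) mod 26:
D(3): 9·(3−25)=-198≡10 → K
E(4): 9·(4−25)=-189≡19 → T
S(18): 9·(18−25)=-63≡15 → P
F(5): 9·(5−25)=-180≡2 → C
Q(16): 9·(16−25)=-81≡23 → X

KTPCX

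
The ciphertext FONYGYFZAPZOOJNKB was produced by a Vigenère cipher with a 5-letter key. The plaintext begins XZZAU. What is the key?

Subtract each crib letter from the matching ciphertext letter (mod 26):
F(5)−X(23)=-18≡8 → I
O(14)−Z(25)=-11≡15 → P
N(13)−Z(25)=-12≡14 → O
Y(24)−A(0)=24 → Y
G(6)−U(20)=-14≡12 → M

IPOYM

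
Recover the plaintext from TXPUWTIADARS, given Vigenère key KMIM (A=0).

Repeat the key across the ciphertext: KMIMKMIMKMIM
T(19)−K(10): 9 → J
X(23)−M(12): 11 → L
P(15)−I(8): 7 → H
U(20)−M(12): 8 → I
W(22)−K(10): 12 → M
T(19)−M(12): 7 → H
I(8)−I(8): 0 → A
A(0)−M(12): -12≡14 → O
D(3)−K(10): -7≡19 → T
A(0)−M(12): -12≡14 → O
R(17)−I(8): 9 → J
S(18)−M(12): 6 → G

JLHIMHAOTOJG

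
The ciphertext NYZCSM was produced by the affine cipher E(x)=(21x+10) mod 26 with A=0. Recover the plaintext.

The inverse of 21 mod 26 is 5, since 21·5=105≡1. Apply D(y)=5·(y−10) mod 26:
N(13): 5·(13−10)=15 → P
Y(24): 5·(24−10)=70≡18 → S
Z(25): 5·(25−10)=75≡23 → X
C(2): 5·(2−10)=-40≡12 → M
S(18): 5·(18−10)=40≡14 → O
M(12): 5·(12−10)=10 → K

PSXMOK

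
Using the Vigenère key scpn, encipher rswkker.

julxcgg

Repeat the key across the message: scpnscp
r(17)+s(18): 35≡9 → j
s(18)+c(2): 20 → u
w(22)+p(15): 37≡11 → l
k(10)+n(13): 23 → x
k(10)+s(18): 28≡2 → c
e(4)+c(2): 6 → g
r(17)+p(15): 32≡6 → g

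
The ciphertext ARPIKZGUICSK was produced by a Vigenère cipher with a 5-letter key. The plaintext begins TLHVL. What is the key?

Subtract each crib letter from the matching ciphertext letter (mod 26):
A(0)−T(19)=-19≡7 → H
R(17)−L(11)=6 → G
P(15)−H(7)=8 → I
I(8)−V(21)=-13≡13 → N
K(10)−L(11)=-1≡25 → Z

HGINZ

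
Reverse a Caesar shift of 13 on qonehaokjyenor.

q(16): 16−13=3 → d
o(14): 14−13=1 → b
n(13): 13−13=0 → a
e(4): 4−13=-9≡17 → r
h(7): 7−13=-6≡20 → u
a(0): 0−13=-13≡13 → n
o(14): 14−13=1 → b
k(10): 10−13=-3≡23 → x
j(9): 9−13=-4≡22 → w
y(24): 24−13=11 → l
e(4): 4−13=-9≡17 → r
n(13): 13−13=0 → a
o(14): 14−13=1 → b
r(17): 17−13=4 → e

dbarunbxwlrabe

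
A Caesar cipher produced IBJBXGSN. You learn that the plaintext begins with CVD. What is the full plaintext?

CVDVRAMH

From the crib: I(8)−C(2)=6, so the shift is 6.
Subtract 6 from each ciphertext letter:
I(8): 8−6=2 → C
B(1): 1−6=-5≡21 → V
J(9): 9−6=3 → D
B(1): 1−6=-5≡21 → V
X(23): 23−6=17 → R
G(6): 6−6=0 → A
S(18): 18−6=12 → M
N(13): 13−6=7 → H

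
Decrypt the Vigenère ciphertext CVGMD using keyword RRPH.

Repeat the key across the ciphertext: RRPHR
C(2)−R(17): -15≡11 → L
V(21)−R(17): 4 → E
G(6)−P(15): -9≡17 → R
M(12)−H(7): 5 → F
D(3)−R(17): -14≡12 → M

LERFM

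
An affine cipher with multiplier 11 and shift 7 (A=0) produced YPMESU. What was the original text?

LWRVBN

The inverse of 11 mod 26 is 19, since 11·19=209≡1. Apply D(y)=19·(y−7) mod 26:
Y(24): 19·(24−7)=323≡11 → L
P(15): 19·(15−7)=152≡22 → W
M(12): 19·(12−7)=95≡17 → R
E(4): 19·(4−7)=-57≡21 → V
S(18): 19·(18−7)=209≡1 → B
U(20): 19·(20−7)=247≡13 → N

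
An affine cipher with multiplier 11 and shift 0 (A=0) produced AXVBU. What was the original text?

The inverse of 11 mod 26 is 19, since 11·19=209≡1. Apply D(y)=19·(y−0) mod 26:
A(0): 19·(0−0)=0 → A
X(23): 19·(23−0)=437≡21 → V
V(21): 19·(21−0)=399≡9 → J
B(1): 19·(1−0)=19 → T
U(20): 19·(20−0)=380≡16 → Q

AVJTQ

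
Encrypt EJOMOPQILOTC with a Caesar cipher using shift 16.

UZECEFGYBEJS

E(4): 4+16=20 → U
J(9): 9+16=25 → Z
O(14): 14+16=30≡4 → E
M(12): 12+16=28≡2 → C
O(14): 14+16=30≡4 → E
P(15): 15+16=31≡5 → F
Q(16): 16+16=32≡6 → G
I(8): 8+16=24 → Y
L(11): 11+16=27≡1 → B
O(14): 14+16=30≡4 → E
T(19): 19+16=35≡9 → J
C(2): 2+16=18 → S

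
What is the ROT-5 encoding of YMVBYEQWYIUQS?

DRAGDJVBDNZVX

Y(24): 24+5=29≡3 → D
M(12): 12+5=17 → R
V(21): 21+5=26≡0 → A
B(1): 1+5=6 → G
Y(24): 24+5=29≡3 → D
E(4): 4+5=9 → J
Q(16): 16+5=21 → V
W(22): 22+5=27≡1 → B
Y(24): 24+5=29≡3 → D
I(8): 8+5=13 → N
U(20): 20+5=25 → Z
Q(16): 16+5=21 → V
S(18): 18+5=23 → X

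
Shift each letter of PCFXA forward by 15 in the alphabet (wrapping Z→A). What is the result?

ERUMP

P(15): 15+15=30≡4 → E
C(2): 2+15=17 → R
F(5): 5+15=20 → U
X(23): 23+15=38≡12 → M
A(0): 0+15=15 → P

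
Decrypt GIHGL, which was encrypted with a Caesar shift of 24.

G(6): 6−24=-18≡8 → I
I(8): 8−24=-16≡10 → K
H(7): 7−24=-17≡9 → J
G(6): 6−24=-18≡8 → I
L(11): 11−24=-13≡13 → N

IKJIN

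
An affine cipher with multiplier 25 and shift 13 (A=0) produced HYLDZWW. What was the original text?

The inverse of 25 mod 26 is 25, since 25·25=625≡1. Apply D(y)=25·(y−13) mod 26:
H(7): 25·(7−13)=-150≡6 → G
Y(24): 25·(24−13)=275≡15 → P
L(11): 25·(11−13)=-50≡2 → C
D(3): 25·(3−13)=-250≡10 → K
Z(25): 25·(25−13)=300≡14 → O
W(22): 25·(22−13)=225≡17 → R
W(22): 25·(22−13)=225≡17 → R

GPCKORR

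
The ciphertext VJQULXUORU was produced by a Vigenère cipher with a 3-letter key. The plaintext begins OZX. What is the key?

HKT

Subtract each crib letter from the matching ciphertext letter (mod 26):
V(21)−O(14)=7 → H
J(9)−Z(25)=-16≡10 → K
Q(16)−X(23)=-7≡19 → T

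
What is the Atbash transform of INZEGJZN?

I(8) → R(17)
N(13) → M(12)
Z(25) → A(0)
E(4) → V(21)
G(6) → T(19)
J(9) → Q(16)
Z(25) → A(0)
N(13) → M(12)

RMAVTQAM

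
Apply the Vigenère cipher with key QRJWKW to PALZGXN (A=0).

FRUVQTD

Repeat the key across the message: QRJWKWQ
P(15)+Q(16): 31≡5 → F
A(0)+R(17): 17 → R
L(11)+J(9): 20 → U
Z(25)+W(22): 47≡21 → V
G(6)+K(10): 16 → Q
X(23)+W(22): 45≡19 → T
N(13)+Q(16): 29≡3 → D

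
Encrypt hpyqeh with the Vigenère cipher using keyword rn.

ycpdvu

Repeat the key across the message: rnrnrn
h(7)+r(17): 24 → y
p(15)+n(13): 28≡2 → c
y(24)+r(17): 41≡15 → p
q(16)+n(13): 29≡3 → d
e(4)+r(17): 21 → v
h(7)+n(13): 20 → u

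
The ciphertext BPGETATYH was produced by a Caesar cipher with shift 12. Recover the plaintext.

B(1): 1−12=-11≡15 → P
P(15): 15−12=3 → D
G(6): 6−12=-6≡20 → U
E(4): 4−12=-8≡18 → S
T(19): 19−12=7 → H
A(0): 0−12=-12≡14 → O
T(19): 19−12=7 → H
Y(24): 24−12=12 → M
H(7): 7−12=-5≡21 → V

PDUSHOHMV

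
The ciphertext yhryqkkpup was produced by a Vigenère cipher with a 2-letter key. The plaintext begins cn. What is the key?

wu

Subtract each crib letter from the matching ciphertext letter (mod 26):
y(24)−c(2)=22 → w
h(7)−n(13)=-6≡20 → u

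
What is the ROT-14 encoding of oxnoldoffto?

clbczrctthc

o(14): 14+14=28≡2 → c
x(23): 23+14=37≡11 → l
n(13): 13+14=27≡1 → b
o(14): 14+14=28≡2 → c
l(11): 11+14=25 → z
d(3): 3+14=17 → r
o(14): 14+14=28≡2 → c
f(5): 5+14=19 → t
f(5): 5+14=19 → t
t(19): 19+14=33≡7 → h
o(14): 14+14=28≡2 → c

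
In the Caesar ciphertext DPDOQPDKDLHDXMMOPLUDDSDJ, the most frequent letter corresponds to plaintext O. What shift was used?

The most frequent ciphertext letter is D (appears 8 times).
D is position 3; O is position 14.
Shift = -11≡15.

15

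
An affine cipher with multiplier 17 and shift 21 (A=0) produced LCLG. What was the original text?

EFET

The inverse of 17 mod 26 is 23, since 17·23=391≡1. Apply D(y)=23·(y−21) mod 26:
L(11): 23·(11−21)=-230≡4 → E
C(2): 23·(2−21)=-437≡5 → F
L(11): 23·(11−21)=-230≡4 → E
G(6): 23·(6−21)=-345≡19 → T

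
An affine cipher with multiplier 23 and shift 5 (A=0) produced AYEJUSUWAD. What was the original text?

The inverse of 23 mod 26 is 17, since 23·17=391≡1. Apply D(y)=17·(y−5) mod 26:
A(0): 17·(0−5)=-85≡19 → T
Y(24): 17·(24−5)=323≡11 → L
E(4): 17·(4−5)=-17≡9 → J
J(9): 17·(9−5)=68≡16 → Q
U(20): 17·(20−5)=255≡21 → V
S(18): 17·(18−5)=221≡13 → N
U(20): 17·(20−5)=255≡21 → V
W(22): 17·(22−5)=289≡3 → D
A(0): 17·(0−5)=-85≡19 → T
D(3): 17·(3−5)=-34≡18 → S

TLJQVNVDTS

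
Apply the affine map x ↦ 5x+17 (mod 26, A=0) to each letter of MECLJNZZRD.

ZLBUKEMMYG

M(12): 5·12+17=77≡25 → Z
E(4): 5·4+17=37≡11 → L
C(2): 5·2+17=27≡1 → B
L(11): 5·11+17=72≡20 → U
J(9): 5·9+17=62≡10 → K
N(13): 5·13+17=82≡4 → E
Z(25): 5·25+17=142≡12 → M
Z(25): 5·25+17=142≡12 → M
R(17): 5·17+17=102≡24 → Y
D(3): 5·3+17=32≡6 → G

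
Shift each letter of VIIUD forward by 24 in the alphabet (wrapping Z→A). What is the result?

TGGSB

V(21): 21+24=45≡19 → T
I(8): 8+24=32≡6 → G
I(8): 8+24=32≡6 → G
U(20): 20+24=44≡18 → S
D(3): 3+24=27≡1 → B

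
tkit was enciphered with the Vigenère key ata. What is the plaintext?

Repeat the key across the ciphertext: ataa
t(19)−a(0): 19 → t
k(10)−t(19): -9≡17 → r
i(8)−a(0): 8 → i
t(19)−a(0): 19 → t

trit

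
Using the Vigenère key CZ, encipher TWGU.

Repeat the key across the message: CZCZ
T(19)+C(2): 21 → V
W(22)+Z(25): 47≡21 → V
G(6)+C(2): 8 → I
U(20)+Z(25): 45≡19 → T

VVIT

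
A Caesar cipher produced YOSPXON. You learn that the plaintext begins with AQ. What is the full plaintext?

AQURZQP

From the crib: Y(24)−A(0)=24, so the shift is 24.
Subtract 24 from each ciphertext letter:
Y(24): 24−24=0 → A
O(14): 14−24=-10≡16 → Q
S(18): 18−24=-6≡20 → U
P(15): 15−24=-9≡17 → R
X(23): 23−24=-1≡25 → Z
O(14): 14−24=-10≡16 → Q
N(13): 13−24=-11≡15 → P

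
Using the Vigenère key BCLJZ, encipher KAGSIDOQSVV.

Repeat the key across the message: BCLJZBCLJZB
K(10)+B(1): 11 → L
A(0)+C(2): 2 → C
G(6)+L(11): 17 → R
S(18)+J(9): 27≡1 → B
I(8)+Z(25): 33≡7 → H
D(3)+B(1): 4 → E
O(14)+C(2): 16 → Q
Q(16)+L(11): 27≡1 → B
S(18)+J(9): 27≡1 → B
V(21)+Z(25): 46≡20 → U
V(21)+B(1): 22 → W

LCRBHEQBBUW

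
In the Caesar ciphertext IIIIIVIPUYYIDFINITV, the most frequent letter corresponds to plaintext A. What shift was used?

The most frequent ciphertext letter is I (appears 9 times).
I is position 8; A is position 0.
Shift = 8.

8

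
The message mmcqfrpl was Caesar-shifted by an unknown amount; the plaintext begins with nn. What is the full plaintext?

From the crib: m(12)−n(13)=-1≡25, so the shift is 25.
Subtract 25 from each ciphertext letter:
m(12): 12−25=-13≡13 → n
m(12): 12−25=-13≡13 → n
c(2): 2−25=-23≡3 → d
q(16): 16−25=-9≡17 → r
f(5): 5−25=-20≡6 → g
r(17): 17−25=-8≡18 → s
p(15): 15−25=-10≡16 → q
l(11): 11−25=-14≡12 → m

nndrgsqm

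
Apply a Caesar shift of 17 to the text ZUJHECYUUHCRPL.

QLAYVTPLLYTIGC

Z(25): 25+17=42≡16 → Q
U(20): 20+17=37≡11 → L
J(9): 9+17=26≡0 → A
H(7): 7+17=24 → Y
E(4): 4+17=21 → V
C(2): 2+17=19 → T
Y(24): 24+17=41≡15 → P
U(20): 20+17=37≡11 → L
U(20): 20+17=37≡11 → L
H(7): 7+17=24 → Y
C(2): 2+17=19 → T
R(17): 17+17=34≡8 → I
P(15): 15+17=32≡6 → G
L(11): 11+17=28≡2 → C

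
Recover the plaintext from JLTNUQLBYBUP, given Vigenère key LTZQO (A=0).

YSUXGFSCINJW

Repeat the key across the ciphertext: LTZQOLTZQOLT
J(9)−L(11): -2≡24 → Y
L(11)−T(19): -8≡18 → S
T(19)−Z(25): -6≡20 → U
N(13)−Q(16): -3≡23 → X
U(20)−O(14): 6 → G
Q(16)−L(11): 5 → F
L(11)−T(19): -8≡18 → S
B(1)−Z(25): -24≡2 → C
Y(24)−Q(16): 8 → I
B(1)−O(14): -13≡13 → N
U(20)−L(11): 9 → J
P(15)−T(19): -4≡22 → W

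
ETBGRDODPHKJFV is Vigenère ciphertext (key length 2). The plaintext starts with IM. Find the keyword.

Subtract each crib letter from the matching ciphertext letter (mod 26):
E(4)−I(8)=-4≡22 → W
T(19)−M(12)=7 → H

WH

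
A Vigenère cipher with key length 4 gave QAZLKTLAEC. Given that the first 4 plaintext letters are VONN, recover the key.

Subtract each crib letter from the matching ciphertext letter (mod 26):
Q(16)−V(21)=-5≡21 → V
A(0)−O(14)=-14≡12 → M
Z(25)−N(13)=12 → M
L(11)−N(13)=-2≡24 → Y

VMMY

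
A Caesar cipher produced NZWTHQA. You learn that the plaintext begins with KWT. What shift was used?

3

From the crib: N(13)−K(10)=3, so the shift is 3.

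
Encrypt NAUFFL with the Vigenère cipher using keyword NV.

Repeat the key across the message: NVNVNV
N(13)+N(13): 26≡0 → A
A(0)+V(21): 21 → V
U(20)+N(13): 33≡7 → H
F(5)+V(21): 26≡0 → A
F(5)+N(13): 18 → S
L(11)+V(21): 32≡6 → G

AVHASG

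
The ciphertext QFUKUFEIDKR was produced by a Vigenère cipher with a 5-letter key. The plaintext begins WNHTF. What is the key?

USNRP

Subtract each crib letter from the matching ciphertext letter (mod 26):
Q(16)−W(22)=-6≡20 → U
F(5)−N(13)=-8≡18 → S
U(20)−H(7)=13 → N
K(10)−T(19)=-9≡17 → R
U(20)−F(5)=15 → P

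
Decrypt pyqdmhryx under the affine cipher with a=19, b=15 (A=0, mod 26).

avlytqwvk

The inverse of 19 mod 26 is 11, since 19·11=209≡1. Apply D(y)=11·(y−15) mod 26:
p(15): 11·(15−15)=0 → a
y(24): 11·(24−15)=99≡21 → v
q(16): 11·(16−15)=11 → l
d(3): 11·(3−15)=-132≡24 → y
m(12): 11·(12−15)=-33≡19 → t
h(7): 11·(7−15)=-88≡16 → q
r(17): 11·(17−15)=22 → w
y(24): 11·(24−15)=99≡21 → v
x(23): 11·(23−15)=88≡10 → k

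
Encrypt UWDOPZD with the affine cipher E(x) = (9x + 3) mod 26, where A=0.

BTEZIUE

U(20): 9·20+3=183≡1 → B
W(22): 9·22+3=201≡19 → T
D(3): 9·3+3=30≡4 → E
O(14): 9·14+3=129≡25 → Z
P(15): 9·15+3=138≡8 → I
Z(25): 9·25+3=228≡20 → U
D(3): 9·3+3=30≡4 → E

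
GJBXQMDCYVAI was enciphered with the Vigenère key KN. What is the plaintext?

WWRKGZTPOIQV

Repeat the key across the ciphertext: KNKNKNKNKNKN
G(6)−K(10): -4≡22 → W
J(9)−N(13): -4≡22 → W
B(1)−K(10): -9≡17 → R
X(23)−N(13): 10 → K
Q(16)−K(10): 6 → G
M(12)−N(13): -1≡25 → Z
D(3)−K(10): -7≡19 → T
C(2)−N(13): -11≡15 → P
Y(24)−K(10): 14 → O
V(21)−N(13): 8 → I
A(0)−K(10): -10≡16 → Q
I(8)−N(13): -5≡21 → V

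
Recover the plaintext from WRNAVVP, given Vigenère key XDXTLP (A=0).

Repeat the key across the ciphertext: XDXTLPX
W(22)−X(23): -1≡25 → Z
R(17)−D(3): 14 → O
N(13)−X(23): -10≡16 → Q
A(0)−T(19): -19≡7 → H
V(21)−L(11): 10 → K
V(21)−P(15): 6 → G
P(15)−X(23): -8≡18 → S

ZOQHKGS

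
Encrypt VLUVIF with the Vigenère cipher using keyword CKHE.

XVBZKP

Repeat the key across the message: CKHECK
V(21)+C(2): 23 → X
L(11)+K(10): 21 → V
U(20)+H(7): 27≡1 → B
V(21)+E(4): 25 → Z
I(8)+C(2): 10 → K
F(5)+K(10): 15 → P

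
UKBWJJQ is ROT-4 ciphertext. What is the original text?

U(20): 20−4=16 → Q
K(10): 10−4=6 → G
B(1): 1−4=-3≡23 → X
W(22): 22−4=18 → S
J(9): 9−4=5 → F
J(9): 9−4=5 → F
Q(16): 16−4=12 → M

QGXSFFM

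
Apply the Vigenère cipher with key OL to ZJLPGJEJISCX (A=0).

Repeat the key across the message: OLOLOLOLOLOL
Z(25)+O(14): 39≡13 → N
J(9)+L(11): 20 → U
L(11)+O(14): 25 → Z
P(15)+L(11): 26≡0 → A
G(6)+O(14): 20 → U
J(9)+L(11): 20 → U
E(4)+O(14): 18 → S
J(9)+L(11): 20 → U
I(8)+O(14): 22 → W
S(18)+L(11): 29≡3 → D
C(2)+O(14): 16 → Q
X(23)+L(11): 34≡8 → I

NUZAUUSUWDQI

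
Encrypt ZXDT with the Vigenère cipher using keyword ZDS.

Repeat the key across the message: ZDSZ
Z(25)+Z(25): 50≡24 → Y
X(23)+D(3): 26≡0 → A
D(3)+S(18): 21 → V
T(19)+Z(25): 44≡18 → S

YAVS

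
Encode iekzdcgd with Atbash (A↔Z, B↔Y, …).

i(8) → r(17)
e(4) → v(21)
k(10) → p(15)
z(25) → a(0)
d(3) → w(22)
c(2) → x(23)
g(6) → t(19)
d(3) → w(22)

rvpawxtw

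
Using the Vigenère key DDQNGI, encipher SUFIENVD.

VXVVKVYG

Repeat the key across the message: DDQNGIDD
S(18)+D(3): 21 → V
U(20)+D(3): 23 → X
F(5)+Q(16): 21 → V
I(8)+N(13): 21 → V
E(4)+G(6): 10 → K
N(13)+I(8): 21 → V
V(21)+D(3): 24 → Y
D(3)+D(3): 6 → G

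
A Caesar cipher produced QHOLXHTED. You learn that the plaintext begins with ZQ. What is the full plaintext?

From the crib: Q(16)−Z(25)=-9≡17, so the shift is 17.
Subtract 17 from each ciphertext letter:
Q(16): 16−17=-1≡25 → Z
H(7): 7−17=-10≡16 → Q
O(14): 14−17=-3≡23 → X
L(11): 11−17=-6≡20 → U
X(23): 23−17=6 → G
H(7): 7−17=-10≡16 → Q
T(19): 19−17=2 → C
E(4): 4−17=-13≡13 → N
D(3): 3−17=-14≡12 → M

ZQXUGQCNM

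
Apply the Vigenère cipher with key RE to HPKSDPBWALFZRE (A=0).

YTBWUTSARPWDII

Repeat the key across the message: RERERERERERERE
H(7)+R(17): 24 → Y
P(15)+E(4): 19 → T
K(10)+R(17): 27≡1 → B
S(18)+E(4): 22 → W
D(3)+R(17): 20 → U
P(15)+E(4): 19 → T
B(1)+R(17): 18 → S
W(22)+E(4): 26≡0 → A
A(0)+R(17): 17 → R
L(11)+E(4): 15 → P
F(5)+R(17): 22 → W
Z(25)+E(4): 29≡3 → D
R(17)+R(17): 34≡8 → I
E(4)+E(4): 8 → I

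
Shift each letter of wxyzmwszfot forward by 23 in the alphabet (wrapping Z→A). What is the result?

w(22): 22+23=45≡19 → t
x(23): 23+23=46≡20 → u
y(24): 24+23=47≡21 → v
z(25): 25+23=48≡22 → w
m(12): 12+23=35≡9 → j
w(22): 22+23=45≡19 → t
s(18): 18+23=41≡15 → p
z(25): 25+23=48≡22 → w
f(5): 5+23=28≡2 → c
o(14): 14+23=37≡11 → l
t(19): 19+23=42≡16 → q

tuvwjtpwclq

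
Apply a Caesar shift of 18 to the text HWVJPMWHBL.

H(7): 7+18=25 → Z
W(22): 22+18=40≡14 → O
V(21): 21+18=39≡13 → N
J(9): 9+18=27≡1 → B
P(15): 15+18=33≡7 → H
M(12): 12+18=30≡4 → E
W(22): 22+18=40≡14 → O
H(7): 7+18=25 → Z
B(1): 1+18=19 → T
L(11): 11+18=29≡3 → D

ZONBHEOZTD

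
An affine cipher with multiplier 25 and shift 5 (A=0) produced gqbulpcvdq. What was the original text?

The inverse of 25 mod 26 is 25, since 25·25=625≡1. Apply D(y)=25·(y−5) mod 26:
g(6): 25·(6−5)=25 → z
q(16): 25·(16−5)=275≡15 → p
b(1): 25·(1−5)=-100≡4 → e
u(20): 25·(20−5)=375≡11 → l
l(11): 25·(11−5)=150≡20 → u
p(15): 25·(15−5)=250≡16 → q
c(2): 25·(2−5)=-75≡3 → d
v(21): 25·(21−5)=400≡10 → k
d(3): 25·(3−5)=-50≡2 → c
q(16): 25·(16−5)=275≡15 → p

zpeluqdkcp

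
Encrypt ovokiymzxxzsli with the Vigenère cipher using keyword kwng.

Repeat the key across the message: kwngkwngkwngkw
o(14)+k(10): 24 → y
v(21)+w(22): 43≡17 → r
o(14)+n(13): 27≡1 → b
k(10)+g(6): 16 → q
i(8)+k(10): 18 → s
y(24)+w(22): 46≡20 → u
m(12)+n(13): 25 → z
z(25)+g(6): 31≡5 → f
x(23)+k(10): 33≡7 → h
x(23)+w(22): 45≡19 → t
z(25)+n(13): 38≡12 → m
s(18)+g(6): 24 → y
l(11)+k(10): 21 → v
i(8)+w(22): 30≡4 → e

yrbqsuzfhtmyve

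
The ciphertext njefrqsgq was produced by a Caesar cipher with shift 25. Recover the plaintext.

okfgsrthr

n(13): 13−25=-12≡14 → o
j(9): 9−25=-16≡10 → k
e(4): 4−25=-21≡5 → f
f(5): 5−25=-20≡6 → g
r(17): 17−25=-8≡18 → s
q(16): 16−25=-9≡17 → r
s(18): 18−25=-7≡19 → t
g(6): 6−25=-19≡7 → h
q(16): 16−25=-9≡17 → r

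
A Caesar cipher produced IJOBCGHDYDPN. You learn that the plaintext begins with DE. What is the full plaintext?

DEJWXBCYTYKI

From the crib: I(8)−D(3)=5, so the shift is 5.
Subtract 5 from each ciphertext letter:
I(8): 8−5=3 → D
J(9): 9−5=4 → E
O(14): 14−5=9 → J
B(1): 1−5=-4≡22 → W
C(2): 2−5=-3≡23 → X
G(6): 6−5=1 → B
H(7): 7−5=2 → C
D(3): 3−5=-2≡24 → Y
Y(24): 24−5=19 → T
D(3): 3−5=-2≡24 → Y
P(15): 15−5=10 → K
N(13): 13−5=8 → I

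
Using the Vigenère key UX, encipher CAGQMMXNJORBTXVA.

Repeat the key across the message: UXUXUXUXUXUXUXUX
C(2)+U(20): 22 → W
A(0)+X(23): 23 → X
G(6)+U(20): 26≡0 → A
Q(16)+X(23): 39≡13 → N
M(12)+U(20): 32≡6 → G
M(12)+X(23): 35≡9 → J
X(23)+U(20): 43≡17 → R
N(13)+X(23): 36≡10 → K
J(9)+U(20): 29≡3 → D
O(14)+X(23): 37≡11 → L
R(17)+U(20): 37≡11 → L
B(1)+X(23): 24 → Y
T(19)+U(20): 39≡13 → N
X(23)+X(23): 46≡20 → U
V(21)+U(20): 41≡15 → P
A(0)+X(23): 23 → X

WXANGJRKDLLYNUPX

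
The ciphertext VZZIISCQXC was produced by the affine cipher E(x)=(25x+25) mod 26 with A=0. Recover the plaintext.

The inverse of 25 mod 26 is 25, since 25·25=625≡1. Apply D(y)=25·(y−25) mod 26:
V(21): 25·(21−25)=-100≡4 → E
Z(25): 25·(25−25)=0 → A
Z(25): 25·(25−25)=0 → A
I(8): 25·(8−25)=-425≡17 → R
I(8): 25·(8−25)=-425≡17 → R
S(18): 25·(18−25)=-175≡7 → H
C(2): 25·(2−25)=-575≡23 → X
Q(16): 25·(16−25)=-225≡9 → J
X(23): 25·(23−25)=-50≡2 → C
C(2): 25·(2−25)=-575≡23 → X

EAARRHXJCX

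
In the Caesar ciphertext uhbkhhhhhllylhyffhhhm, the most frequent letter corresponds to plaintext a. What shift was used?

The most frequent ciphertext letter is h (appears 10 times).
h is position 7; a is position 0.
Shift = 7.

7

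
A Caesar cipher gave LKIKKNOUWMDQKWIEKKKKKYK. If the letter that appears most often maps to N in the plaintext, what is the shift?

23

The most frequent ciphertext letter is K (appears 10 times).
K is position 10; N is position 13.
Shift = -3≡23.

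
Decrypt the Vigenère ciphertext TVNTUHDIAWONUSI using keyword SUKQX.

Repeat the key across the ciphertext: SUKQXSUKQXSUKQX
T(19)−S(18): 1 → B
V(21)−U(20): 1 → B
N(13)−K(10): 3 → D
T(19)−Q(16): 3 → D
U(20)−X(23): -3≡23 → X
H(7)−S(18): -11≡15 → P
D(3)−U(20): -17≡9 → J
I(8)−K(10): -2≡24 → Y
A(0)−Q(16): -16≡10 → K
W(22)−X(23): -1≡25 → Z
O(14)−S(18): -4≡22 → W
N(13)−U(20): -7≡19 → T
U(20)−K(10): 10 → K
S(18)−Q(16): 2 → C
I(8)−X(23): -15≡11 → L

BBDDXPJYKZWTKCL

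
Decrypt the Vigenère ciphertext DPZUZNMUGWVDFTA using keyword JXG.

Repeat the key across the ciphertext: JXGJXGJXGJXGJXG
D(3)−J(9): -6≡20 → U
P(15)−X(23): -8≡18 → S
Z(25)−G(6): 19 → T
U(20)−J(9): 11 → L
Z(25)−X(23): 2 → C
N(13)−G(6): 7 → H
M(12)−J(9): 3 → D
U(20)−X(23): -3≡23 → X
G(6)−G(6): 0 → A
W(22)−J(9): 13 → N
V(21)−X(23): -2≡24 → Y
D(3)−G(6): -3≡23 → X
F(5)−J(9): -4≡22 → W
T(19)−X(23): -4≡22 → W
A(0)−G(6): -6≡20 → U

USTLCHDXANYXWWU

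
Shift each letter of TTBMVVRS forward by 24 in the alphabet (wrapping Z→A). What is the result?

T(19): 19+24=43≡17 → R
T(19): 19+24=43≡17 → R
B(1): 1+24=25 → Z
M(12): 12+24=36≡10 → K
V(21): 21+24=45≡19 → T
V(21): 21+24=45≡19 → T
R(17): 17+24=41≡15 → P
S(18): 18+24=42≡16 → Q

RRZKTTPQ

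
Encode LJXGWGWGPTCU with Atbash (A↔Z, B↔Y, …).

OQCTDTDTKGXF

L(11) → O(14)
J(9) → Q(16)
X(23) → C(2)
G(6) → T(19)
W(22) → D(3)
G(6) → T(19)
W(22) → D(3)
G(6) → T(19)
P(15) → K(10)
T(19) → G(6)
C(2) → X(23)
U(20) → F(5)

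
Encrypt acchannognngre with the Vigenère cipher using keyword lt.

lvnalgyhrgyzcx

Repeat the key across the message: ltltltltltltlt
a(0)+l(11): 11 → l
c(2)+t(19): 21 → v
c(2)+l(11): 13 → n
h(7)+t(19): 26≡0 → a
a(0)+l(11): 11 → l
n(13)+t(19): 32≡6 → g
n(13)+l(11): 24 → y
o(14)+t(19): 33≡7 → h
g(6)+l(11): 17 → r
n(13)+t(19): 32≡6 → g
n(13)+l(11): 24 → y
g(6)+t(19): 25 → z
r(17)+l(11): 28≡2 → c
e(4)+t(19): 23 → x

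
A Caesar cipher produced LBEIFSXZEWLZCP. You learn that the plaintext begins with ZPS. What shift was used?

12

From the crib: L(11)−Z(25)=-14≡12, so the shift is 12.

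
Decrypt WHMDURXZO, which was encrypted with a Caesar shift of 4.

W(22): 22−4=18 → S
H(7): 7−4=3 → D
M(12): 12−4=8 → I
D(3): 3−4=-1≡25 → Z
U(20): 20−4=16 → Q
R(17): 17−4=13 → N
X(23): 23−4=19 → T
Z(25): 25−4=21 → V
O(14): 14−4=10 → K

SDIZQNTVK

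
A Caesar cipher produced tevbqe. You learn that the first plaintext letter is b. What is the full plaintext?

bmdjym

From the crib: t(19)−b(1)=18, so the shift is 18.
Subtract 18 from each ciphertext letter:
t(19): 19−18=1 → b
e(4): 4−18=-14≡12 → m
v(21): 21−18=3 → d
b(1): 1−18=-17≡9 → j
q(16): 16−18=-2≡24 → y
e(4): 4−18=-14≡12 → m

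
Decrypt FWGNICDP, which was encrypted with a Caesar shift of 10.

VMWDYSTF

F(5): 5−10=-5≡21 → V
W(22): 22−10=12 → M
G(6): 6−10=-4≡22 → W
N(13): 13−10=3 → D
I(8): 8−10=-2≡24 → Y
C(2): 2−10=-8≡18 → S
D(3): 3−10=-7≡19 → T
P(15): 15−10=5 → F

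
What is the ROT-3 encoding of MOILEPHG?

M(12): 12+3=15 → P
O(14): 14+3=17 → R
I(8): 8+3=11 → L
L(11): 11+3=14 → O
E(4): 4+3=7 → H
P(15): 15+3=18 → S
H(7): 7+3=10 → K
G(6): 6+3=9 → J

PRLOHSKJ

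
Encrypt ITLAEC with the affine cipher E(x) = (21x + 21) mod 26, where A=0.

HESVBL

I(8): 21·8+21=189≡7 → H
T(19): 21·19+21=420≡4 → E
L(11): 21·11+21=252≡18 → S
A(0): 21·0+21=21 → V
E(4): 21·4+21=105≡1 → B
C(2): 21·2+21=63≡11 → L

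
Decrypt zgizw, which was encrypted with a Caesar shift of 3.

wdfwt

z(25): 25−3=22 → w
g(6): 6−3=3 → d
i(8): 8−3=5 → f
z(25): 25−3=22 → w
w(22): 22−3=19 → t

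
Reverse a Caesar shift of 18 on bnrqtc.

b(1): 1−18=-17≡9 → j
n(13): 13−18=-5≡21 → v
r(17): 17−18=-1≡25 → z
q(16): 16−18=-2≡24 → y
t(19): 19−18=1 → b
c(2): 2−18=-16≡10 → k

jvzybk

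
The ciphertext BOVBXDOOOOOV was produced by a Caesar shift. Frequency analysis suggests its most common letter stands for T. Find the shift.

The most frequent ciphertext letter is O (appears 6 times).
O is position 14; T is position 19.
Shift = -5≡21.

21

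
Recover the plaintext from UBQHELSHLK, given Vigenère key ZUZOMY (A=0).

VHRTSNTNMW

Repeat the key across the ciphertext: ZUZOMYZUZO
U(20)−Z(25): -5≡21 → V
B(1)−U(20): -19≡7 → H
Q(16)−Z(25): -9≡17 → R
H(7)−O(14): -7≡19 → T
E(4)−M(12): -8≡18 → S
L(11)−Y(24): -13≡13 → N
S(18)−Z(25): -7≡19 → T
H(7)−U(20): -13≡13 → N
L(11)−Z(25): -14≡12 → M
K(10)−O(14): -4≡22 → W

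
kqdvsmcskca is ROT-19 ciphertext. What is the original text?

rxkcztjzrjh

k(10): 10−19=-9≡17 → r
q(16): 16−19=-3≡23 → x
d(3): 3−19=-16≡10 → k
v(21): 21−19=2 → c
s(18): 18−19=-1≡25 → z
m(12): 12−19=-7≡19 → t
c(2): 2−19=-17≡9 → j
s(18): 18−19=-1≡25 → z
k(10): 10−19=-9≡17 → r
c(2): 2−19=-17≡9 → j
a(0): 0−19=-19≡7 → h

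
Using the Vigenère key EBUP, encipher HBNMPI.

Repeat the key across the message: EBUPEB
H(7)+E(4): 11 → L
B(1)+B(1): 2 → C
N(13)+U(20): 33≡7 → H
M(12)+P(15): 27≡1 → B
P(15)+E(4): 19 → T
I(8)+B(1): 9 → J

LCHBTJ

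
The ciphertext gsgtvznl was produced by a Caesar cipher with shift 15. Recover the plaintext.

rdregkyw

g(6): 6−15=-9≡17 → r
s(18): 18−15=3 → d
g(6): 6−15=-9≡17 → r
t(19): 19−15=4 → e
v(21): 21−15=6 → g
z(25): 25−15=10 → k
n(13): 13−15=-2≡24 → y
l(11): 11−15=-4≡22 → w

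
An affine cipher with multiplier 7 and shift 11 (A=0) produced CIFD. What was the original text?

VHOK

The inverse of 7 mod 26 is 15, since 7·15=105≡1. Apply D(y)=15·(y−11) mod 26:
C(2): 15·(2−11)=-135≡21 → V
I(8): 15·(8−11)=-45≡7 → H
F(5): 15·(5−11)=-90≡14 → O
D(3): 15·(3−11)=-120≡10 → K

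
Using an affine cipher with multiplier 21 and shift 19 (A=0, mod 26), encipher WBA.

W(22): 21·22+19=481≡13 → N
B(1): 21·1+19=40≡14 → O
A(0): 21·0+19=19 → T

NOT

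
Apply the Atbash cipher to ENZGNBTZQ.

VMATMYGAJ

E(4) → V(21)
N(13) → M(12)
Z(25) → A(0)
G(6) → T(19)
N(13) → M(12)
B(1) → Y(24)
T(19) → G(6)
Z(25) → A(0)
Q(16) → J(9)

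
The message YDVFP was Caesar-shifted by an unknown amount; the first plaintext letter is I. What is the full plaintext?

INFPZ

From the crib: Y(24)−I(8)=16, so the shift is 16.
Subtract 16 from each ciphertext letter:
Y(24): 24−16=8 → I
D(3): 3−16=-13≡13 → N
V(21): 21−16=5 → F
F(5): 5−16=-11≡15 → P
P(15): 15−16=-1≡25 → Z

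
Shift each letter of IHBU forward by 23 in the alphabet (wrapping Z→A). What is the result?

I(8): 8+23=31≡5 → F
H(7): 7+23=30≡4 → E
B(1): 1+23=24 → Y
U(20): 20+23=43≡17 → R

FEYR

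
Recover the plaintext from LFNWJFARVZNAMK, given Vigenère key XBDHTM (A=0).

Repeat the key across the ciphertext: XBDHTMXBDHTMXB
L(11)−X(23): -12≡14 → O
F(5)−B(1): 4 → E
N(13)−D(3): 10 → K
W(22)−H(7): 15 → P
J(9)−T(19): -10≡16 → Q
F(5)−M(12): -7≡19 → T
A(0)−X(23): -23≡3 → D
R(17)−B(1): 16 → Q
V(21)−D(3): 18 → S
Z(25)−H(7): 18 → S
N(13)−T(19): -6≡20 → U
A(0)−M(12): -12≡14 → O
M(12)−X(23): -11≡15 → P
K(10)−B(1): 9 → J

OEKPQTDQSSUOPJ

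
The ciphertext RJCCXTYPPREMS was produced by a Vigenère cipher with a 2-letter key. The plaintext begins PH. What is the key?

Subtract each crib letter from the matching ciphertext letter (mod 26):
R(17)−P(15)=2 → C
J(9)−H(7)=2 → C

CC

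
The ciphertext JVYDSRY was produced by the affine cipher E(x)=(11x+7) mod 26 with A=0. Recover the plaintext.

The inverse of 11 mod 26 is 19, since 11·19=209≡1. Apply D(y)=19·(y−7) mod 26:
J(9): 19·(9−7)=38≡12 → M
V(21): 19·(21−7)=266≡6 → G
Y(24): 19·(24−7)=323≡11 → L
D(3): 19·(3−7)=-76≡2 → C
S(18): 19·(18−7)=209≡1 → B
R(17): 19·(17−7)=190≡8 → I
Y(24): 19·(24−7)=323≡11 → L

MGLCBIL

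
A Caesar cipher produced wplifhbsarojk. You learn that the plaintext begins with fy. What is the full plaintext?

fyuroqkbjaxst

From the crib: w(22)−f(5)=17, so the shift is 17.
Subtract 17 from each ciphertext letter:
w(22): 22−17=5 → f
p(15): 15−17=-2≡24 → y
l(11): 11−17=-6≡20 → u
i(8): 8−17=-9≡17 → r
f(5): 5−17=-12≡14 → o
h(7): 7−17=-10≡16 → q
b(1): 1−17=-16≡10 → k
s(18): 18−17=1 → b
a(0): 0−17=-17≡9 → j
r(17): 17−17=0 → a
o(14): 14−17=-3≡23 → x
j(9): 9−17=-8≡18 → s
k(10): 10−17=-7≡19 → t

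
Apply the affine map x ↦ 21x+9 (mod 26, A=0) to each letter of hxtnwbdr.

h(7): 21·7+9=156≡0 → a
x(23): 21·23+9=492≡24 → y
t(19): 21·19+9=408≡18 → s
n(13): 21·13+9=282≡22 → w
w(22): 21·22+9=471≡3 → d
b(1): 21·1+9=30≡4 → e
d(3): 21·3+9=72≡20 → u
r(17): 21·17+9=366≡2 → c

ayswdeuc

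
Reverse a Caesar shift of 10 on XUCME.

NKSCU

X(23): 23−10=13 → N
U(20): 20−10=10 → K
C(2): 2−10=-8≡18 → S
M(12): 12−10=2 → C
E(4): 4−10=-6≡20 → U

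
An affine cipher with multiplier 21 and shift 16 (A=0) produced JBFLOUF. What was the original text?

RDXBQUX

The inverse of 21 mod 26 is 5, since 21·5=105≡1. Apply D(y)=5·(y−16) mod 26:
J(9): 5·(9−16)=-35≡17 → R
B(1): 5·(1−16)=-75≡3 → D
F(5): 5·(5−16)=-55≡23 → X
L(11): 5·(11−16)=-25≡1 → B
O(14): 5·(14−16)=-10≡16 → Q
U(20): 5·(20−16)=20 → U
F(5): 5·(5−16)=-55≡23 → X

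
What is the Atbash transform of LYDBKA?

L(11) → O(14)
Y(24) → B(1)
D(3) → W(22)
B(1) → Y(24)
K(10) → P(15)
A(0) → Z(25)

OBWYPZ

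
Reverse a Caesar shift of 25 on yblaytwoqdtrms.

zcmbzuxpreusnt

y(24): 24−25=-1≡25 → z
b(1): 1−25=-24≡2 → c
l(11): 11−25=-14≡12 → m
a(0): 0−25=-25≡1 → b
y(24): 24−25=-1≡25 → z
t(19): 19−25=-6≡20 → u
w(22): 22−25=-3≡23 → x
o(14): 14−25=-11≡15 → p
q(16): 16−25=-9≡17 → r
d(3): 3−25=-22≡4 → e
t(19): 19−25=-6≡20 → u
r(17): 17−25=-8≡18 → s
m(12): 12−25=-13≡13 → n
s(18): 18−25=-7≡19 → t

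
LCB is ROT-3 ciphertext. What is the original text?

IZY

L(11): 11−3=8 → I
C(2): 2−3=-1≡25 → Z
B(1): 1−3=-2≡24 → Y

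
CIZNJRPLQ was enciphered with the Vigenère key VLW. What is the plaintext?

Repeat the key across the ciphertext: VLWVLWVLW
C(2)−V(21): -19≡7 → H
I(8)−L(11): -3≡23 → X
Z(25)−W(22): 3 → D
N(13)−V(21): -8≡18 → S
J(9)−L(11): -2≡24 → Y
R(17)−W(22): -5≡21 → V
P(15)−V(21): -6≡20 → U
L(11)−L(11): 0 → A
Q(16)−W(22): -6≡20 → U

HXDSYVUAU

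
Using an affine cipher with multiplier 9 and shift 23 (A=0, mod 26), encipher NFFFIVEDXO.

N(13): 9·13+23=140≡10 → K
F(5): 9·5+23=68≡16 → Q
F(5): 9·5+23=68≡16 → Q
F(5): 9·5+23=68≡16 → Q
I(8): 9·8+23=95≡17 → R
V(21): 9·21+23=212≡4 → E
E(4): 9·4+23=59≡7 → H
D(3): 9·3+23=50≡24 → Y
X(23): 9·23+23=230≡22 → W
O(14): 9·14+23=149≡19 → T

KQQQREHYWT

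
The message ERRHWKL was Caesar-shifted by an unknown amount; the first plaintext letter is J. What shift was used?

From the crib: E(4)−J(9)=-5≡21, so the shift is 21.

21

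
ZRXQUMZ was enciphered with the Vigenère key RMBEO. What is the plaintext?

IFWMGVN

Repeat the key across the ciphertext: RMBEORM
Z(25)−R(17): 8 → I
R(17)−M(12): 5 → F
X(23)−B(1): 22 → W
Q(16)−E(4): 12 → M
U(20)−O(14): 6 → G
M(12)−R(17): -5≡21 → V
Z(25)−M(12): 13 → N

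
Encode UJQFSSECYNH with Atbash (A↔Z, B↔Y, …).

U(20) → F(5)
J(9) → Q(16)
Q(16) → J(9)
F(5) → U(20)
S(18) → H(7)
S(18) → H(7)
E(4) → V(21)
C(2) → X(23)
Y(24) → B(1)
N(13) → M(12)
H(7) → S(18)

FQJUHHVXBMS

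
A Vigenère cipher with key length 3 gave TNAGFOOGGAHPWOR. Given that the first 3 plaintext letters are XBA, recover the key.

Subtract each crib letter from the matching ciphertext letter (mod 26):
T(19)−X(23)=-4≡22 → W
N(13)−B(1)=12 → M
A(0)−A(0)=0 → A

WMA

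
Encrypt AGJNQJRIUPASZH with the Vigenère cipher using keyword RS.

Repeat the key across the message: RSRSRSRSRSRSRS
A(0)+R(17): 17 → R
G(6)+S(18): 24 → Y
J(9)+R(17): 26≡0 → A
N(13)+S(18): 31≡5 → F
Q(16)+R(17): 33≡7 → H
J(9)+S(18): 27≡1 → B
R(17)+R(17): 34≡8 → I
I(8)+S(18): 26≡0 → A
U(20)+R(17): 37≡11 → L
P(15)+S(18): 33≡7 → H
A(0)+R(17): 17 → R
S(18)+S(18): 36≡10 → K
Z(25)+R(17): 42≡16 → Q
H(7)+S(18): 25 → Z

RYAFHBIALHRKQZ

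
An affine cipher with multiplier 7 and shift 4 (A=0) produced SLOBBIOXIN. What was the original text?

The inverse of 7 mod 26 is 15, since 7·15=105≡1. Apply D(y)=15·(y−4) mod 26:
S(18): 15·(18−4)=210≡2 → C
L(11): 15·(11−4)=105≡1 → B
O(14): 15·(14−4)=150≡20 → U
B(1): 15·(1−4)=-45≡7 → H
B(1): 15·(1−4)=-45≡7 → H
I(8): 15·(8−4)=60≡8 → I
O(14): 15·(14−4)=150≡20 → U
X(23): 15·(23−4)=285≡25 → Z
I(8): 15·(8−4)=60≡8 → I
N(13): 15·(13−4)=135≡5 → F

CBUHHIUZIF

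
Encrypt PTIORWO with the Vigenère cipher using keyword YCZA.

NVHOPYN

Repeat the key across the message: YCZAYCZ
P(15)+Y(24): 39≡13 → N
T(19)+C(2): 21 → V
I(8)+Z(25): 33≡7 → H
O(14)+A(0): 14 → O
R(17)+Y(24): 41≡15 → P
W(22)+C(2): 24 → Y
O(14)+Z(25): 39≡13 → N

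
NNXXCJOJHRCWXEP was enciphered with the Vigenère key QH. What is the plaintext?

Repeat the key across the ciphertext: QHQHQHQHQHQHQHQ
N(13)−Q(16): -3≡23 → X
N(13)−H(7): 6 → G
X(23)−Q(16): 7 → H
X(23)−H(7): 16 → Q
C(2)−Q(16): -14≡12 → M
J(9)−H(7): 2 → C
O(14)−Q(16): -2≡24 → Y
J(9)−H(7): 2 → C
H(7)−Q(16): -9≡17 → R
R(17)−H(7): 10 → K
C(2)−Q(16): -14≡12 → M
W(22)−H(7): 15 → P
X(23)−Q(16): 7 → H
E(4)−H(7): -3≡23 → X
P(15)−Q(16): -1≡25 → Z

XGHQMCYCRKMPHXZ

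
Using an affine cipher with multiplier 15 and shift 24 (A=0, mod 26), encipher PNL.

P(15): 15·15+24=249≡15 → P
N(13): 15·13+24=219≡11 → L
L(11): 15·11+24=189≡7 → H

PLH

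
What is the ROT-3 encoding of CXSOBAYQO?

FAVREDBTR

C(2): 2+3=5 → F
X(23): 23+3=26≡0 → A
S(18): 18+3=21 → V
O(14): 14+3=17 → R
B(1): 1+3=4 → E
A(0): 0+3=3 → D
Y(24): 24+3=27≡1 → B
Q(16): 16+3=19 → T
O(14): 14+3=17 → R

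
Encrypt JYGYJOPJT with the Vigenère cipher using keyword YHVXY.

Repeat the key across the message: YHVXYYHVX
J(9)+Y(24): 33≡7 → H
Y(24)+H(7): 31≡5 → F
G(6)+V(21): 27≡1 → B
Y(24)+X(23): 47≡21 → V
J(9)+Y(24): 33≡7 → H
O(14)+Y(24): 38≡12 → M
P(15)+H(7): 22 → W
J(9)+V(21): 30≡4 → E
T(19)+X(23): 42≡16 → Q

HFBVHMWEQ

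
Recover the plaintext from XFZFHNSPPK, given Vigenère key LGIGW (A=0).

MZRZLCMHJO

Repeat the key across the ciphertext: LGIGWLGIGW
X(23)−L(11): 12 → M
F(5)−G(6): -1≡25 → Z
Z(25)−I(8): 17 → R
F(5)−G(6): -1≡25 → Z
H(7)−W(22): -15≡11 → L
N(13)−L(11): 2 → C
S(18)−G(6): 12 → M
P(15)−I(8): 7 → H
P(15)−G(6): 9 → J
K(10)−W(22): -12≡14 → O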